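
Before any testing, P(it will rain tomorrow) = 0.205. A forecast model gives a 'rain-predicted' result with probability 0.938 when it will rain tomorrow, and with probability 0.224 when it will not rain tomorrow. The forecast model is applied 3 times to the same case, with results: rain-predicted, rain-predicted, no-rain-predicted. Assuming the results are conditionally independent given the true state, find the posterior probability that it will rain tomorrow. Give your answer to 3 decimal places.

Let H be the event that it will rain tomorrow; start with P(H) = 0.205. P('rain-predicted'|H) = 0.938, P('rain-predicted'|¬H) = 0.224.
Update on result 1 ('rain-predicted'): P(H) ← 0.938·0.2050 / (0.938·0.2050 + 0.224·0.7950) = 0.19229/0.37037 = 0.5192.
Update on result 2 ('rain-predicted'): P(H) ← 0.938·0.5192 / (0.938·0.5192 + 0.224·0.4808) = 0.48699/0.59470 = 0.8189.
Update on result 3 ('no-rain-predicted'): P(H) ← 0.062·0.8189 / (0.062·0.8189 + 0.776·0.1811) = 0.050771/0.19131 = 0.2654.

Posterior P(H) ≈ 0.265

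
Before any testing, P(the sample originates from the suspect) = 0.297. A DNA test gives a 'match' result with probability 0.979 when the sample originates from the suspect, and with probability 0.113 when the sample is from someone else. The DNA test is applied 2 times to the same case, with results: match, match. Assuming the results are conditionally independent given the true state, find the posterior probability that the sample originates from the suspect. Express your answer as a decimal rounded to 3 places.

With H the event that the sample originates from the suspect, the joint likelihood of the observed sequence is P(data|H) = 0.979·0.979 = 0.95844 and P(data|¬H) = 0.113·0.113 = 0.012769.
Bayes: P(H|data) = 0.297·0.95844 / (0.297·0.95844 + 0.703·0.012769) = 0.28466/0.29363 = 0.9694.

Posterior P(H) ≈ 0.969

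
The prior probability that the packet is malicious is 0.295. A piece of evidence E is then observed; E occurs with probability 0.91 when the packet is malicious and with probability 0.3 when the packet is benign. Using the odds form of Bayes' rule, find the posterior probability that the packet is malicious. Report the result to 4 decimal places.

Posterior probability ≈ 0.5593

Prior odds = 0.295/(1−0.295) = 0.41844.
Likelihood ratio for E = 0.91/0.3 = 3.0333.
Posterior odds = prior odds × LR = 1.2693.
Posterior probability = odds/(1+odds) = 1.2693/2.2693 = 0.5593.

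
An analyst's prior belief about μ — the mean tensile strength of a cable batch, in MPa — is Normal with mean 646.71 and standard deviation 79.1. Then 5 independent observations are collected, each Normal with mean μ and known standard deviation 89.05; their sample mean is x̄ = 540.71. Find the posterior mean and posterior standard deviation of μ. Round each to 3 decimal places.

Posterior mean ≈ 562.145; posterior SD ≈ 35.571

With known σ, the Normal prior is conjugate. Weight on the data is w = (n/σ²)/(n/σ² + 1/τ₀²) = 0.00063052/(0.00063052+0.00015983) = 0.79778.
Posterior mean = w·x̄ + (1−w)·μ₀ = 0.79778·540.71 + 0.20222·646.71 = 562.145. Posterior variance = 1/(0.00063052+0.00015983) = 1265.26, so SD = 35.571.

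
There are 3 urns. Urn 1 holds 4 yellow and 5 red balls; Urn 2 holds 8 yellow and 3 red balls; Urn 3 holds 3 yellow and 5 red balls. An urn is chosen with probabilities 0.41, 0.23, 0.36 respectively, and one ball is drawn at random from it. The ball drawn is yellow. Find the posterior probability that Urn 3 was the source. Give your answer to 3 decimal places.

Posterior probability ≈ 0.279

Tabulate prior·likelihood by source: [1] prior 0.41, lik 0.4444, product 0.1822; [2] prior 0.23, lik 0.7273, product 0.1673; [3] prior 0.36, lik 0.375, product 0.1350.
Normalizing constant = 0.48449; the posterior for Urn 3 is its product over the sum, 0.1350/0.48449 = 0.279.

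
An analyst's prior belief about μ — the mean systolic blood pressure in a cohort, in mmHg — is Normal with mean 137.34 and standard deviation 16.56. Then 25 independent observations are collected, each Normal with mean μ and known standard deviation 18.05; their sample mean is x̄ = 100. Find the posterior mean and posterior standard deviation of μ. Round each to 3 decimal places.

Posterior mean ≈ 101.694; posterior SD ≈ 3.527

With known σ, the Normal prior is conjugate. Weight on the data is w = (n/σ²)/(n/σ² + 1/τ₀²) = 0.0767336/(0.0767336+0.00364653) = 0.95463.
Posterior mean = w·x̄ + (1−w)·μ₀ = 0.95463·100 + 0.045366·137.34 = 101.694. Posterior variance = 1/(0.0767336+0.00364653) = 12.4409, so SD = 3.527.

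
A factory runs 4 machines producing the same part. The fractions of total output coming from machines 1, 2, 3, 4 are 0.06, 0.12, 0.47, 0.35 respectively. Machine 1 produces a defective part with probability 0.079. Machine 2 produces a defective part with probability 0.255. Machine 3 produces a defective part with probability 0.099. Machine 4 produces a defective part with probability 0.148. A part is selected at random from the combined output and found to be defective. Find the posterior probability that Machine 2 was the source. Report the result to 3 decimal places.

P(defective|M1) = 0.079; P(defective|M2) = 0.255; P(defective|M3) = 0.099; P(defective|M4) = 0.148.
Prior × likelihood for each source: 0.06·0.079=0.004740, 0.12·0.255=0.03060, 0.47·0.099=0.04653, 0.35·0.148=0.05180. Summing gives P(defective) = 0.13367.
P(Machine 2 | defective) = 0.03060 / 0.13367 = 0.229.

Posterior probability ≈ 0.229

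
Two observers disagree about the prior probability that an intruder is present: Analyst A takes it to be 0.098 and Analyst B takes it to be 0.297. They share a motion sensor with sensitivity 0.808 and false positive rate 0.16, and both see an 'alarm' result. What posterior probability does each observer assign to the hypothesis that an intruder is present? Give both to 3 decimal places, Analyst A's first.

Analyst A: 0.354; Analyst B: 0.681

The likelihood ratio for an 'alarm' result is 0.808/0.16 = 5.0500.
Analyst A: prior odds 0.098/0.902 = 0.10865; posterior odds 0.54867; posterior probability 0.354.
Analyst B: prior odds 0.297/0.703 = 0.42248; posterior odds 2.1335; posterior probability 0.681.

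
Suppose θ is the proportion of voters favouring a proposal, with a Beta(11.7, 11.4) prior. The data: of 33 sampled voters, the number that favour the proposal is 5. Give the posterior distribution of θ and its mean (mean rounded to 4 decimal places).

The binomial likelihood is conjugate to the Beta prior: with 5 successes and 28 failures, the posterior is Beta(11.7+5, 11.4+28) = Beta(16.7, 39.4).
E[θ | data] = 16.7/(16.7+39.4) = 0.2977.

Posterior: Beta(16.7, 39.4); mean ≈ 0.2977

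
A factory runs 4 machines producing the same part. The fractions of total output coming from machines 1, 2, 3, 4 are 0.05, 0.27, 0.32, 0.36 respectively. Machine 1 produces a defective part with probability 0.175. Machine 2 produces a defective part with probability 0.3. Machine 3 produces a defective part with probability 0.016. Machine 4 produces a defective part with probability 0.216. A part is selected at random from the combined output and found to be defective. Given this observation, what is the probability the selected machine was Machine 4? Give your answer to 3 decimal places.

Tabulate prior·likelihood by source: [1] prior 0.05, lik 0.175, product 0.008750; [2] prior 0.27, lik 0.3, product 0.08100; [3] prior 0.32, lik 0.016, product 0.005120; [4] prior 0.36, lik 0.216, product 0.07776.
Normalizing constant = 0.17263; the posterior for Machine 4 is its product over the sum, 0.07776/0.17263 = 0.450.

Posterior probability ≈ 0.450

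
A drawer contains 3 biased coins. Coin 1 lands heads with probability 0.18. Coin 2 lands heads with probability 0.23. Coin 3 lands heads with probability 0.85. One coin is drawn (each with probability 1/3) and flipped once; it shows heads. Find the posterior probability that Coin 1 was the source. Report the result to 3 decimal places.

Posterior probability ≈ 0.143

P(heads|C1) = 0.18; P(heads|C2) = 0.23; P(heads|C3) = 0.85.
Prior × likelihood for each source: 0.333333·0.18=0.06000, 0.333333·0.23=0.07667, 0.333333·0.85=0.2833. Summing gives P(heads) = 0.42000.
P(Coin 1 | heads) = 0.06000 / 0.42000 = 0.143.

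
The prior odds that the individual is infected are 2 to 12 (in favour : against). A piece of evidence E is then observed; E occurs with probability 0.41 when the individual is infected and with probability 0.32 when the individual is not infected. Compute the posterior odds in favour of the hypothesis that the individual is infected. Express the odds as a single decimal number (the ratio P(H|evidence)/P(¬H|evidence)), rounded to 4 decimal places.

Posterior odds ≈ 0.2135

Prior odds = 2/12 = 0.16667.
Likelihood ratio for E = 0.41/0.32 = 1.2812.
Posterior odds = prior odds × LR = 0.21354.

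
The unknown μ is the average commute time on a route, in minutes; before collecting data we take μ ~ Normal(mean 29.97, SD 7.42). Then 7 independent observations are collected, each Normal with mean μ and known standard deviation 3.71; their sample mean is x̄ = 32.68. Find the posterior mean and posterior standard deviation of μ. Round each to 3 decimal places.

Posterior mean ≈ 32.587; posterior SD ≈ 1.378

Prior precision 1/τ₀² = 1/7.42² = 0.0181632; data precision n/σ² = 7/3.71² = 0.508569.
Posterior precision = 0.0181632 + 0.508569 = 0.526733, giving posterior SD = 1/√0.526733 = 1.378.
Posterior mean = (0.0181632·29.97 + 0.508569·32.68) / 0.526733 = 32.587.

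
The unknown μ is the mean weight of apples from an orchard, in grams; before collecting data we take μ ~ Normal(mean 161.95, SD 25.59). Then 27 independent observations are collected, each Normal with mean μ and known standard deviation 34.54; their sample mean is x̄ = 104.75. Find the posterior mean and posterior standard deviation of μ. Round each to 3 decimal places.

Prior precision 1/τ₀² = 1/25.59² = 0.00152707; data precision n/σ² = 27/34.54² = 0.0226318.
Posterior precision = 0.00152707 + 0.0226318 = 0.0241589, giving posterior SD = 1/√0.0241589 = 6.434.
Posterior mean = (0.00152707·161.95 + 0.0226318·104.75) / 0.0241589 = 108.366.

Posterior mean ≈ 108.366; posterior SD ≈ 6.434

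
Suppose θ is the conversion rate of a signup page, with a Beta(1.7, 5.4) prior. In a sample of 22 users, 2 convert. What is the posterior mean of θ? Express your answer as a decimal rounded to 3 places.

Posterior mean ≈ 0.127

Observing 2 successes and 20 failures updates Beta(1.7, 5.4) by adding the success and failure counts to the two shape parameters: α = 1.7+2 = 3.7, β = 5.4+20 = 25.4.
Posterior mean = α/(α+β) = 3.7/29.1 = 0.127.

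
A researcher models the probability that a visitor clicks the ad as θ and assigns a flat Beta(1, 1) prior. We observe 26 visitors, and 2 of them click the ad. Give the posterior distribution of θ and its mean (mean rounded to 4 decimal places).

Observing 2 successes and 24 failures updates Beta(1, 1) by adding the success and failure counts to the two shape parameters: α = 1+2 = 3, β = 1+24 = 25.
Posterior mean = α/(α+β) = 3/28 = 0.1071.

Posterior: Beta(3, 25); mean ≈ 0.1071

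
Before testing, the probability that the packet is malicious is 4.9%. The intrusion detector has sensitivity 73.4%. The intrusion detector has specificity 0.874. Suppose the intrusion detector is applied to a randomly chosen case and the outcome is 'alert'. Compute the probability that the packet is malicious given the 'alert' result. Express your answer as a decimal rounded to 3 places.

Write H for 'the packet is malicious'. Prior odds H:¬H = 0.049/0.951 = 0.051525. For the 'alert' outcome, the likelihood ratio is 0.734/0.126 = 5.8254.
Posterior odds = 0.051525 × 5.8254 = 0.30015, so P(H|E) = 0.30015/(1+0.30015) = 0.231.

P(H | E) ≈ 0.231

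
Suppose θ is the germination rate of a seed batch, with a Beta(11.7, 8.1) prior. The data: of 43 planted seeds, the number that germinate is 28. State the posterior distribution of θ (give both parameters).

Posterior: Beta(39.7, 23.1)

Observing 28 successes and 15 failures updates Beta(11.7, 8.1) by adding the success and failure counts to the two shape parameters: α = 11.7+28 = 39.7, β = 8.1+15 = 23.1.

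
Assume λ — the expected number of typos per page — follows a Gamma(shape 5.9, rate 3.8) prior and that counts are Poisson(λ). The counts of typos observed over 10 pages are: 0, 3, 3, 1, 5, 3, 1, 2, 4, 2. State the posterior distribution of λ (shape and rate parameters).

Total count ∑xᵢ = 24 over n = 10 pages.
Gamma is conjugate to the Poisson likelihood: posterior is Gamma(shape = 5.9+24 = 29.9, rate = 3.8+10 = 13.8).

Posterior: Gamma(shape=29.9, rate=13.8)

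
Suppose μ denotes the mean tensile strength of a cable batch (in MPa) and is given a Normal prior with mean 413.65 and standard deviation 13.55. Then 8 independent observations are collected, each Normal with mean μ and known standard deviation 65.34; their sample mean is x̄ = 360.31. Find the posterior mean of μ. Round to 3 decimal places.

Prior precision 1/τ₀² = 1/13.55² = 0.00544655; data precision n/σ² = 8/65.34² = 0.00187384.
Posterior precision = 0.00544655 + 0.00187384 = 0.00732039.
Posterior mean = (0.00544655·413.65 + 0.00187384·360.31) / 0.00732039 = 399.996.

Posterior mean ≈ 399.996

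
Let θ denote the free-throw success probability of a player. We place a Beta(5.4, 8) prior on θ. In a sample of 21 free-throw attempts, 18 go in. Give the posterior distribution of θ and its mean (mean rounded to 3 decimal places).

Posterior: Beta(23.4, 11); mean ≈ 0.680

The binomial likelihood is conjugate to the Beta prior: with 18 successes and 3 failures, the posterior is Beta(5.4+18, 8+3) = Beta(23.4, 11).
E[θ | data] = 23.4/(23.4+11) = 0.680.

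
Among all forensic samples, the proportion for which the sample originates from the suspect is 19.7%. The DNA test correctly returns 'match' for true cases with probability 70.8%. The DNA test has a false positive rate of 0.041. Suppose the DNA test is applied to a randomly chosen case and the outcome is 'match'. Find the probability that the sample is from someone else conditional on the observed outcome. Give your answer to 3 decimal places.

P(¬H | E) ≈ 0.191

Write H for 'the sample originates from the suspect'. Prior odds H:¬H = 0.197/0.803 = 0.24533. For the 'match' outcome, the likelihood ratio is 0.708/0.041 = 17.268.
Posterior odds = 0.24533 × 17.268 = 4.2364, so P(H|E) = 4.2364/(1+4.2364) = 0.809. Then P(¬H|E) = 1 − 0.809 = 0.191.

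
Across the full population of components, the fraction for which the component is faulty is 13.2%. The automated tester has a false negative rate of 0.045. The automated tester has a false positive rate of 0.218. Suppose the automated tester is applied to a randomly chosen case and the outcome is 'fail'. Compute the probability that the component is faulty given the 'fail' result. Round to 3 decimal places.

Let H be the event that the component is faulty. P(H) = 0.132, so P(¬H) = 0.868. With E the 'fail' result, P(E|H) = 0.955 and P(E|¬H) = 0.218.
P(E) = 0.955·0.132 + 0.218·0.868 = 0.12606 + 0.18922 = 0.31528.
By Bayes' theorem, P(H|E) = 0.12606 / 0.31528 = 0.400.

P(H | E) ≈ 0.400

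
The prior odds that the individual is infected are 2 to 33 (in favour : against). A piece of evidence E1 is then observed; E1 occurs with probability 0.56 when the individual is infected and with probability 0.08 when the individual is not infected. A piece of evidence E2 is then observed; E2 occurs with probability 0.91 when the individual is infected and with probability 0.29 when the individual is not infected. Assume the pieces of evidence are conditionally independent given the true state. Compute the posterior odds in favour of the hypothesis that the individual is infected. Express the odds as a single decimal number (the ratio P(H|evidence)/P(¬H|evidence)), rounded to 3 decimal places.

Posterior odds ≈ 1.331

Prior odds = 2/33 = 0.060606. In log-odds, ln(0.060606) = -2.8034.
Add log likelihood ratios: ln(7.0000) + ln(3.1379) = 3.0895.
Posterior log-odds = 0.28611, so posterior odds = exp(0.28611) = 1.3312.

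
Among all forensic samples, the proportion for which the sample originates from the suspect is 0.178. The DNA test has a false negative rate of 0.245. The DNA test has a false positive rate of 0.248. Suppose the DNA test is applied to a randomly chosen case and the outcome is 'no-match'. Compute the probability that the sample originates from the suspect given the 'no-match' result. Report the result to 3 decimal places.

Write H for 'the sample originates from the suspect'. Prior odds H:¬H = 0.178/0.822 = 0.21655. For the 'no-match' outcome, the likelihood ratio is 0.245/0.752 = 0.32580.
Posterior odds = 0.21655 × 0.32580 = 0.070550, so P(H|E) = 0.070550/(1+0.070550) = 0.066.

P(H | E) ≈ 0.066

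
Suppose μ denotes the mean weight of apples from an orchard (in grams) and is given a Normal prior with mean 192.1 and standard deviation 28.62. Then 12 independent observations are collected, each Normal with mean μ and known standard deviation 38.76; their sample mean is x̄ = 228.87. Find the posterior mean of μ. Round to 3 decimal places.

Prior precision 1/τ₀² = 1/28.62² = 0.00122085; data precision n/σ² = 12/38.76² = 0.00798755.
Posterior precision = 0.00122085 + 0.00798755 = 0.00920840.
Posterior mean = (0.00122085·192.1 + 0.00798755·228.87) / 0.00920840 = 223.995.

Posterior mean ≈ 223.995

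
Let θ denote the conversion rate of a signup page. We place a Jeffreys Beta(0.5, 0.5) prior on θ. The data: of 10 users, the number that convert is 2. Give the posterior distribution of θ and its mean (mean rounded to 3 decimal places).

Posterior: Beta(2.5, 8.5); mean ≈ 0.227

Observing 2 successes and 8 failures updates Beta(0.5, 0.5) by adding the success and failure counts to the two shape parameters: α = 0.5+2 = 2.5, β = 0.5+8 = 8.5.
Posterior mean = α/(α+β) = 2.5/11 = 0.227.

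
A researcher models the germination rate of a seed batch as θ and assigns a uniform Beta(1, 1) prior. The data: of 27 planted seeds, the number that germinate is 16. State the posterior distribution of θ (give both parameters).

Observing 16 successes and 11 failures updates Beta(1, 1) by adding the success and failure counts to the two shape parameters: α = 1+16 = 17, β = 1+11 = 12.

Posterior: Beta(17, 12)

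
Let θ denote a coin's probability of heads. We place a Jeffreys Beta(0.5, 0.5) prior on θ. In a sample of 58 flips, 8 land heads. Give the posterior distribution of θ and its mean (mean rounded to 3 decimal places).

The binomial likelihood is conjugate to the Beta prior: with 8 successes and 50 failures, the posterior is Beta(0.5+8, 0.5+50) = Beta(8.5, 50.5).
E[θ | data] = 8.5/(8.5+50.5) = 0.144.

Posterior: Beta(8.5, 50.5); mean ≈ 0.144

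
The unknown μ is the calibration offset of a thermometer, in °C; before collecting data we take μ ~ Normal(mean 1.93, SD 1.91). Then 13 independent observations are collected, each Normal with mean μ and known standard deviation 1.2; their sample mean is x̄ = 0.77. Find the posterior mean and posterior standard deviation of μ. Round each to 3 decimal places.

Posterior mean ≈ 0.804; posterior SD ≈ 0.328

With known σ, the Normal prior is conjugate. Weight on the data is w = (n/σ²)/(n/σ² + 1/τ₀²) = 9.02778/(9.02778+0.274115) = 0.97053.
Posterior mean = w·x̄ + (1−w)·μ₀ = 0.97053·0.77 + 0.029469·1.93 = 0.804. Posterior variance = 1/(9.02778+0.274115) = 0.107505, so SD = 0.328.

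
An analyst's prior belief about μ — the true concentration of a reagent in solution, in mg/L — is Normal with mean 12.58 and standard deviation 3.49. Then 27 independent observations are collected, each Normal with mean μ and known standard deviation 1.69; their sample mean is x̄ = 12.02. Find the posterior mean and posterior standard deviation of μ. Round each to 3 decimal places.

Posterior mean ≈ 12.025; posterior SD ≈ 0.324

With known σ, the Normal prior is conjugate. Weight on the data is w = (n/σ²)/(n/σ² + 1/τ₀²) = 9.45345/(9.45345+0.0821011) = 0.99139.
Posterior mean = w·x̄ + (1−w)·μ₀ = 0.99139·12.02 + 0.0086100·12.58 = 12.025. Posterior variance = 1/(9.45345+0.0821011) = 0.104871, so SD = 0.324.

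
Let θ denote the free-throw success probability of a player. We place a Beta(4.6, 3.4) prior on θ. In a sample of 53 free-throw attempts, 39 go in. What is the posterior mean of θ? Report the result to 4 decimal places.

Posterior mean ≈ 0.7148

The binomial likelihood is conjugate to the Beta prior: with 39 successes and 14 failures, the posterior is Beta(4.6+39, 3.4+14) = Beta(43.6, 17.4).
E[θ | data] = 43.6/(43.6+17.4) = 0.7148.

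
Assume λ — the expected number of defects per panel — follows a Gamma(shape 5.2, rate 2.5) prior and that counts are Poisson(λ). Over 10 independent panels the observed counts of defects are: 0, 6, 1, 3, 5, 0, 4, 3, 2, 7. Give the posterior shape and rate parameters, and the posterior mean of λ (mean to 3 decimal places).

Posterior: Gamma(shape=36.2, rate=12.5); mean ≈ 2.896

The Poisson likelihood adds the total count to the shape and the number of exposure periods to the rate. Here ∑xᵢ = 31 and n = 10, so shape 5.2→36.2 and rate 2.5→12.5.
E[λ | data] = 36.2/12.5 = 2.896.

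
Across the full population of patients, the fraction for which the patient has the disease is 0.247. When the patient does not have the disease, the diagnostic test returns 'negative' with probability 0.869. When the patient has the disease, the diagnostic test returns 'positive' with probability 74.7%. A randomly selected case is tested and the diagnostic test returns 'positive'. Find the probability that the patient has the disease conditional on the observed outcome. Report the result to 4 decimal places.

P(H | E) ≈ 0.6516

Let H be the event that the patient has the disease. P(H) = 0.247, so P(¬H) = 0.753. With E the 'positive' result, P(E|H) = 0.747 and P(E|¬H) = 0.131.
P(E) = 0.747·0.247 + 0.131·0.753 = 0.18451 + 0.098643 = 0.28315.
By Bayes' theorem, P(H|E) = 0.18451 / 0.28315 = 0.6516.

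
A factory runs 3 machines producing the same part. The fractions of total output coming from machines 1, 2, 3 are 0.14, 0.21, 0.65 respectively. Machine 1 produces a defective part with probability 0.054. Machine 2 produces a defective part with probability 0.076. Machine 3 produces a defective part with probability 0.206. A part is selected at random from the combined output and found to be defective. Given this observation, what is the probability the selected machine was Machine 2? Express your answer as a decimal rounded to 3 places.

Posterior probability ≈ 0.101

P(defective|M1) = 0.054; P(defective|M2) = 0.076; P(defective|M3) = 0.206.
Prior × likelihood for each source: 0.14·0.054=0.007560, 0.21·0.076=0.01596, 0.65·0.206=0.1339. Summing gives P(defective) = 0.15742.
P(Machine 2 | defective) = 0.01596 / 0.15742 = 0.101.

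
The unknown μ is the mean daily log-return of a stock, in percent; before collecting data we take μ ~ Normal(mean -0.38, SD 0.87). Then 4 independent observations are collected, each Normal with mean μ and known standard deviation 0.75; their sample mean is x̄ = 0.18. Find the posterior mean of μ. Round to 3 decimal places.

With known σ, the Normal prior is conjugate. Weight on the data is w = (n/σ²)/(n/σ² + 1/τ₀²) = 7.11111/(7.11111+1.32118) = 0.84332.
Posterior mean = w·x̄ + (1−w)·μ₀ = 0.84332·0.18 + 0.15668·-0.38 = 0.092.

Posterior mean ≈ 0.092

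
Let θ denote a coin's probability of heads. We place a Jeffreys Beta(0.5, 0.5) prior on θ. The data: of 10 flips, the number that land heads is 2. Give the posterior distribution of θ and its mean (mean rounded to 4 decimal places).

Posterior: Beta(2.5, 8.5); mean ≈ 0.2273

The binomial likelihood is conjugate to the Beta prior: with 2 successes and 8 failures, the posterior is Beta(0.5+2, 0.5+8) = Beta(2.5, 8.5).
Posterior mean = α/(α+β) = 2.5/11 = 0.2273.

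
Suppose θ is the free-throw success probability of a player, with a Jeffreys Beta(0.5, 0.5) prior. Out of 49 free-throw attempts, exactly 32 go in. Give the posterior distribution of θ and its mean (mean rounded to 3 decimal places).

The binomial likelihood is conjugate to the Beta prior: with 32 successes and 17 failures, the posterior is Beta(0.5+32, 0.5+17) = Beta(32.5, 17.5).
Posterior mean = α/(α+β) = 32.5/50 = 0.650.

Posterior: Beta(32.5, 17.5); mean ≈ 0.650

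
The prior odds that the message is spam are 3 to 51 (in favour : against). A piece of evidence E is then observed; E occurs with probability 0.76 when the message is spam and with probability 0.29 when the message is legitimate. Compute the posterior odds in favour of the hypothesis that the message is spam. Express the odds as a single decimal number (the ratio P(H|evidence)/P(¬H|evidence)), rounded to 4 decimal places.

Posterior odds ≈ 0.1542

Prior odds = 3/51 = 0.058824. In log-odds, ln(0.058824) = -2.8332.
Add log likelihood ratio: ln(2.6207) = 0.96344.
Posterior log-odds = -1.8698, so posterior odds = exp(-1.8698) = 0.15416.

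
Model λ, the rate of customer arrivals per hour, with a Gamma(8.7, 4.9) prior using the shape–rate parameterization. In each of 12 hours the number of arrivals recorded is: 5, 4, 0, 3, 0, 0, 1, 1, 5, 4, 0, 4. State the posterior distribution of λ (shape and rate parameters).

The Poisson likelihood adds the total count to the shape and the number of exposure periods to the rate. Here ∑xᵢ = 27 and n = 12, so shape 8.7→35.7 and rate 4.9→16.9.

Posterior: Gamma(shape=35.7, rate=16.9)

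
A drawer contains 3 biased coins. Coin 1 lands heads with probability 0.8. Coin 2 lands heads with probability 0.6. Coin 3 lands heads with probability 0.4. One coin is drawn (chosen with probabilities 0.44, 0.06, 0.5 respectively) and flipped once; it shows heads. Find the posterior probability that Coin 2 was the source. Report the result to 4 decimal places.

P(heads|C1) = 0.8; P(heads|C2) = 0.6; P(heads|C3) = 0.4.
Prior × likelihood for each source: 0.44·0.8=0.3520, 0.06·0.6=0.03600, 0.5·0.4=0.2000. Summing gives P(heads) = 0.58800.
P(Coin 2 | heads) = 0.03600 / 0.58800 = 0.0612.

Posterior probability ≈ 0.0612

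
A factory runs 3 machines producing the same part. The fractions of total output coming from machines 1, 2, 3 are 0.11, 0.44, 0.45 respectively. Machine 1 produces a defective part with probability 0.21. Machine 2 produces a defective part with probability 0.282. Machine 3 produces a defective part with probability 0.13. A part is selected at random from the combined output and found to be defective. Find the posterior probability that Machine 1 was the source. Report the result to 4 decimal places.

Posterior probability ≈ 0.1123

Tabulate prior·likelihood by source: [1] prior 0.11, lik 0.21, product 0.02310; [2] prior 0.44, lik 0.282, product 0.1241; [3] prior 0.45, lik 0.13, product 0.05850.
Normalizing constant = 0.20568; the posterior for Machine 1 is its product over the sum, 0.02310/0.20568 = 0.1123.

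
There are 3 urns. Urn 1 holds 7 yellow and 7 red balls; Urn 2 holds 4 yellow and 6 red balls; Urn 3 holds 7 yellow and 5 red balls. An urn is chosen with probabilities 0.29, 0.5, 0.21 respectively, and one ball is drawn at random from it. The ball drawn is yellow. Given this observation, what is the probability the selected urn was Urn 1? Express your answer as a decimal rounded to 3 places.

Posterior probability ≈ 0.310

P(yellow|Urn 1) = 0.5; P(yellow|Urn 2) = 0.4; P(yellow|Urn 3) = 0.5833.
Prior × likelihood for each source: 0.29·0.5=0.1450, 0.5·0.4=0.2000, 0.21·0.5833=0.1225. Summing gives P(yellow) = 0.46750.
P(Urn 1 | yellow) = 0.1450 / 0.46750 = 0.310.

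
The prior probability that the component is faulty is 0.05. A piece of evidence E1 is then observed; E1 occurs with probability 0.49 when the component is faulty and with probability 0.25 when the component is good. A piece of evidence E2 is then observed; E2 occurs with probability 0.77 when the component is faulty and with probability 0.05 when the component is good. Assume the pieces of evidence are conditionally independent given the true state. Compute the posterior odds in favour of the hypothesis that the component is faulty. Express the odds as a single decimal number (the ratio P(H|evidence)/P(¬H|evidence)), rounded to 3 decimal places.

Prior odds = 0.05/(1−0.05) = 0.052632. In log-odds, ln(0.052632) = -2.9444.
Add log likelihood ratios: ln(1.9600) + ln(15.400) = 3.4073.
Posterior log-odds = 0.46287, so posterior odds = exp(0.46287) = 1.5886.

Posterior odds ≈ 1.589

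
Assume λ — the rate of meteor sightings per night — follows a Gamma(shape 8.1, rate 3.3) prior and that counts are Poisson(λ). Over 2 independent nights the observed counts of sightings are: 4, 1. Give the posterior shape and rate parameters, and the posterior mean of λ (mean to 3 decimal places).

Posterior: Gamma(shape=13.1, rate=5.3); mean ≈ 2.472

Total count ∑xᵢ = 5 over n = 2 nights.
Gamma is conjugate to the Poisson likelihood: posterior is Gamma(shape = 8.1+5 = 13.1, rate = 3.3+2 = 5.3).
E[λ | data] = 13.1/5.3 = 2.472.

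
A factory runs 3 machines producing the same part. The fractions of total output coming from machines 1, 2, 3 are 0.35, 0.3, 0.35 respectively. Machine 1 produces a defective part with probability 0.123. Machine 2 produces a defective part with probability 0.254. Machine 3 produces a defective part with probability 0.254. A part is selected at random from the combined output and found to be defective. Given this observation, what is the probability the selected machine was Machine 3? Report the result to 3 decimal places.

Tabulate prior·likelihood by source: [1] prior 0.35, lik 0.123, product 0.04305; [2] prior 0.3, lik 0.254, product 0.07620; [3] prior 0.35, lik 0.254, product 0.08890.
Normalizing constant = 0.20815; the posterior for Machine 3 is its product over the sum, 0.08890/0.20815 = 0.427.

Posterior probability ≈ 0.427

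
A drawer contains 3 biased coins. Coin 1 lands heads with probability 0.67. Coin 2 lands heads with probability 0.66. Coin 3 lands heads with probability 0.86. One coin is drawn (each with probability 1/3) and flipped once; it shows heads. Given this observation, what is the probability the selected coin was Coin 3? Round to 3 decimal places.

P(heads|C1) = 0.67; P(heads|C2) = 0.66; P(heads|C3) = 0.86.
Prior × likelihood for each source: 0.333333·0.67=0.2233, 0.333333·0.66=0.2200, 0.333333·0.86=0.2867. Summing gives P(heads) = 0.73000.
P(Coin 3 | heads) = 0.2867 / 0.73000 = 0.393.

Posterior probability ≈ 0.393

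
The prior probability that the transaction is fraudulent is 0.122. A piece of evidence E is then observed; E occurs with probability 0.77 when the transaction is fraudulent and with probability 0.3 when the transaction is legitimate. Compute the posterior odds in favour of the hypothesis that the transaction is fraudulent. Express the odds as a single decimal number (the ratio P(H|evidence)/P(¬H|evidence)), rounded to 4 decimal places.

Prior odds = 0.122/(1−0.122) = 0.13895.
Likelihood ratio for E = 0.77/0.3 = 2.5667.
Posterior odds = prior odds × LR = 0.35664.

Posterior odds ≈ 0.3566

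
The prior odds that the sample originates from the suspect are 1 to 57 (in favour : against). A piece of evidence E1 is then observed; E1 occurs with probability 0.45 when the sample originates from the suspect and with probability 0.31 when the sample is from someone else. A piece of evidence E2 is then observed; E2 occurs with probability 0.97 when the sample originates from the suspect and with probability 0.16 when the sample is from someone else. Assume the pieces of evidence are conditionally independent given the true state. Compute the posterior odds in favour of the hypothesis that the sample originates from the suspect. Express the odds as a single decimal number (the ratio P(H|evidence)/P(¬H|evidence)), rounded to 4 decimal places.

Prior odds = 1/57 = 0.017544. In log-odds, ln(0.017544) = -4.0431.
Add log likelihood ratios: ln(1.4516) + ln(6.0625) = 2.1748.
Posterior log-odds = -1.8683, so posterior odds = exp(-1.8683) = 0.15439.

Posterior odds ≈ 0.1544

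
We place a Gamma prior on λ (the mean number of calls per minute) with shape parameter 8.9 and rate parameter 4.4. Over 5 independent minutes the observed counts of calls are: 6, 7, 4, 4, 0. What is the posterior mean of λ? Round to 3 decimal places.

Total count ∑xᵢ = 21 over n = 5 minutes.
Gamma is conjugate to the Poisson likelihood: posterior is Gamma(shape = 8.9+21 = 29.9, rate = 4.4+5 = 9.4).
E[λ | data] = 29.9/9.4 = 3.181.

Posterior mean ≈ 3.181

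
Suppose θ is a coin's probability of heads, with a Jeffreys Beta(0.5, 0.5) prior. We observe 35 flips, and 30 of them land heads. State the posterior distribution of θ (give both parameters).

The binomial likelihood is conjugate to the Beta prior: with 30 successes and 5 failures, the posterior is Beta(0.5+30, 0.5+5) = Beta(30.5, 5.5).

Posterior: Beta(30.5, 5.5)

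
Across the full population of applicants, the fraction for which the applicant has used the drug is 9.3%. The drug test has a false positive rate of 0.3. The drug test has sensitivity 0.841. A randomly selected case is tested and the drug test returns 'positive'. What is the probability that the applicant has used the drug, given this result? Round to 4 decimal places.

P(H | E) ≈ 0.2233

Write H for 'the applicant has used the drug'. Prior odds H:¬H = 0.093/0.907 = 0.10254. For the 'positive' outcome, the likelihood ratio is 0.841/0.3 = 2.8033.
Posterior odds = 0.10254 × 2.8033 = 0.28744, so P(H|E) = 0.28744/(1+0.28744) = 0.2233.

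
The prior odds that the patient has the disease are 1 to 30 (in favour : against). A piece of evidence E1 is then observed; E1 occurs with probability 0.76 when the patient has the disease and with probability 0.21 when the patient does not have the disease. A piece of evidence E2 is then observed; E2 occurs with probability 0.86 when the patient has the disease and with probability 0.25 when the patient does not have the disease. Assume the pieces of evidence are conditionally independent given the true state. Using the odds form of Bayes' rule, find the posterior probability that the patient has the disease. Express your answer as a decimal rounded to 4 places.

Posterior probability ≈ 0.2933

Prior odds = 1/30 = 0.033333.
Likelihood ratio for E1 = 0.76/0.21 = 3.6190.
Likelihood ratio for E2 = 0.86/0.25 = 3.4400.
Posterior odds = prior odds × LR₁ × LR₂ = 0.41498.
Posterior probability = odds/(1+odds) = 0.41498/1.4150 = 0.2933.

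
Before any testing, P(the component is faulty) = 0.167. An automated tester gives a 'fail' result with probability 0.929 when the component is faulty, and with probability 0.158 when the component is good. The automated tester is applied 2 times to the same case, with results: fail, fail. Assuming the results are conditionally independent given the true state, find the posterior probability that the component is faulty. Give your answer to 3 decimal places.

With H the event that the component is faulty, the joint likelihood of the observed sequence is P(data|H) = 0.929·0.929 = 0.86304 and P(data|¬H) = 0.158·0.158 = 0.024964.
Bayes: P(H|data) = 0.167·0.86304 / (0.167·0.86304 + 0.833·0.024964) = 0.14413/0.16492 = 0.8739.

Posterior P(H) ≈ 0.874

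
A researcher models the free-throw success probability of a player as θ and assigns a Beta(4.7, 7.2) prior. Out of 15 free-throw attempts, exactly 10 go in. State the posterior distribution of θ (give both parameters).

Observing 10 successes and 5 failures updates Beta(4.7, 7.2) by adding the success and failure counts to the two shape parameters: α = 4.7+10 = 14.7, β = 7.2+5 = 12.2.

Posterior: Beta(14.7, 12.2)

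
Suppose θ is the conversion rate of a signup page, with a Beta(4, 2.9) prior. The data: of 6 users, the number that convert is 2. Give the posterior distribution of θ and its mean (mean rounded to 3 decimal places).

Posterior: Beta(6, 6.9); mean ≈ 0.465

Observing 2 successes and 4 failures updates Beta(4, 2.9) by adding the success and failure counts to the two shape parameters: α = 4+2 = 6, β = 2.9+4 = 6.9.
Posterior mean = α/(α+β) = 6/12.9 = 0.465.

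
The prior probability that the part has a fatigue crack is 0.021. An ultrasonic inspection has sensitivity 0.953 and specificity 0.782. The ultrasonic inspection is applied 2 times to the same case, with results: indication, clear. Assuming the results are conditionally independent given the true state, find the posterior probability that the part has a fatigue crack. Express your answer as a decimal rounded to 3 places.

Let H be the event that the part has a fatigue crack; start with P(H) = 0.021. P('indication'|H) = 0.953, P('indication'|¬H) = 0.218.
Update on result 1 ('indication'): P(H) ← 0.953·0.0210 / (0.953·0.0210 + 0.218·0.9790) = 0.020013/0.23344 = 0.0857.
Update on result 2 ('clear'): P(H) ← 0.047·0.0857 / (0.047·0.0857 + 0.782·0.9143) = 0.0040294/0.71899 = 0.0056.

Posterior P(H) ≈ 0.006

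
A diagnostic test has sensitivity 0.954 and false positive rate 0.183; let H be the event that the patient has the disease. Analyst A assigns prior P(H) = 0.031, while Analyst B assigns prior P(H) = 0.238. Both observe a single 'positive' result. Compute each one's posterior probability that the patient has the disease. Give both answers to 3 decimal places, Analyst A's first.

Analyst A: 0.143; Analyst B: 0.620

The likelihood ratio for a 'positive' result is 0.954/0.183 = 5.2131.
Analyst A: prior odds 0.031/0.969 = 0.031992; posterior odds 0.16678; posterior probability 0.143.
Analyst B: prior odds 0.238/0.762 = 0.31234; posterior odds 1.6282; posterior probability 0.620.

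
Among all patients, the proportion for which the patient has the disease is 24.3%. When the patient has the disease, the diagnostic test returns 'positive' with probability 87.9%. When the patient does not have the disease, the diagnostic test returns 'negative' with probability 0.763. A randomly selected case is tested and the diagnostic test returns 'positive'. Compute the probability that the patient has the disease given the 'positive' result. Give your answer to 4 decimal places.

P(H | E) ≈ 0.5435

Let H be the event that the patient has the disease. P(H) = 0.243, so P(¬H) = 0.757. With E the 'positive' result, P(E|H) = 0.879 and P(E|¬H) = 0.237.
P(E) = 0.879·0.243 + 0.237·0.757 = 0.21360 + 0.17941 = 0.39301.
By Bayes' theorem, P(H|E) = 0.21360 / 0.39301 = 0.5435.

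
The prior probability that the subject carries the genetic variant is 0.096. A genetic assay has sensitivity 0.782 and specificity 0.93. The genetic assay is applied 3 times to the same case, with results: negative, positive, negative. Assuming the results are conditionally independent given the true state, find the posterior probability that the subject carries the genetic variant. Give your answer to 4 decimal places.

Posterior P(H) ≈ 0.0612

Let H be the event that the subject carries the genetic variant; start with P(H) = 0.096. P('positive'|H) = 0.782, P('positive'|¬H) = 0.07.
Update on result 1 ('negative'): P(H) ← 0.218·0.0960 / (0.218·0.0960 + 0.93·0.9040) = 0.020928/0.86165 = 0.0243.
Update on result 2 ('positive'): P(H) ← 0.782·0.0243 / (0.782·0.0243 + 0.07·0.9757) = 0.018993/0.087293 = 0.2176.
Update on result 3 ('negative'): P(H) ← 0.218·0.2176 / (0.218·0.2176 + 0.93·0.7824) = 0.047433/0.77508 = 0.0612.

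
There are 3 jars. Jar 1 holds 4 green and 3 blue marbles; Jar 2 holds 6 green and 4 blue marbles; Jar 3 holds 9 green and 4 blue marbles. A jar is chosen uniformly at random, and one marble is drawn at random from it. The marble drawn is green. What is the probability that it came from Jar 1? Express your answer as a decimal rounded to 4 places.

Posterior probability ≈ 0.3066

Tabulate prior·likelihood by source: [1] prior 0.333333, lik 0.5714, product 0.1905; [2] prior 0.333333, lik 0.6, product 0.2000; [3] prior 0.333333, lik 0.6923, product 0.2308.
Normalizing constant = 0.62125; the posterior for Jar 1 is its product over the sum, 0.1905/0.62125 = 0.3066.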